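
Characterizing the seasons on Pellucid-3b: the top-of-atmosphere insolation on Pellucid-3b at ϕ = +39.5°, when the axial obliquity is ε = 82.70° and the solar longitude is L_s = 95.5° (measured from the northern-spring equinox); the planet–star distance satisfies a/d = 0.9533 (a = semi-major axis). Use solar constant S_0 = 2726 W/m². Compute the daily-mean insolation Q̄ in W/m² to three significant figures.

Q̄ ≈ 1.56e+03 W/m²

Solar declination: sin δ = sin ε · sin L_s = sin 82.70° × sin 95.5° = 0.98733, so δ = +80.869°.
cos h₀ = −tan(+39.5°) tan(+80.869°) = -5.1287 ≤ −1 ⇒ polar day, h₀ = π.
Bracket: h₀ sin ϕ sin δ + cos ϕ cos δ sin h₀ = 3.1416×0.63608×0.98733 + 0.77162×0.15869×0.00000 = 1.972990 + 0.000000 = 1.972990.
Inverse-square distance factor (a/d)² = 0.9533² = 0.908781.
Q̄ = (S_0/π) × 0.908781 × [bracket] = (2726/π) × 0.908781 × 1.972990 = 1556 W/m².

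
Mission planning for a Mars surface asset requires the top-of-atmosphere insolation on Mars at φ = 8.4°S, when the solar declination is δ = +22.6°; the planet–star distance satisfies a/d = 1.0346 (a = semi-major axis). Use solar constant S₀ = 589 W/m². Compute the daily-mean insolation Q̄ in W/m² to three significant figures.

Q̄ ≈ 166 W/m²

cos H₀ = −tan(-8.4°) tan(+22.600°) = 0.0615, H₀ = 1.5093 rad.
Bracket: H₀ sin φ sin δ + cos φ cos δ sin H₀ = 1.5093×-0.14608×0.38430 + 0.98927×0.92321×0.99811 = -0.084730 + 0.911578 = 0.826848.
Inverse-square distance factor (a/d)² = 1.0346² = 1.070397.
Q̄ = (S₀/π) × 1.070397 × [bracket] = (589/π) × 1.070397 × 0.826848 = 165.9 W/m².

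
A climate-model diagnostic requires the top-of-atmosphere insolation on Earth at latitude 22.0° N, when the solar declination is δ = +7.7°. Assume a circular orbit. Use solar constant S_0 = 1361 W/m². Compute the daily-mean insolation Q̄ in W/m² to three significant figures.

Q̄ ≈ 433 W/m²

cos h₀ = −tan(+22.0°) tan(+7.700°) = -0.0546, h₀ = 1.6255 rad.
Bracket: h₀ sin ϕ sin δ + cos ϕ cos δ sin h₀ = 1.6255×0.37461×0.13399 + 0.92718×0.99098×0.99851 = 0.081590 + 0.917448 = 0.999038.
Q̄ = (S_0/π) × [bracket] = (1361/π) × 0.999038 = 432.8 W/m².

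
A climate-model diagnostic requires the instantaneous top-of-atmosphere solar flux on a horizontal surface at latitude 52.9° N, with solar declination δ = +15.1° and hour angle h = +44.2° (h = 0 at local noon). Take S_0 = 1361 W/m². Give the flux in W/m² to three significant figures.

cos θ_z = sin ϕ sin δ + cos ϕ cos δ cos h = 0.207774 + 0.417515 = 0.625289.
Flux = S_0 · cos θ_z = 1361 × 0.625289 = 851.0 W/m².

851 W/m²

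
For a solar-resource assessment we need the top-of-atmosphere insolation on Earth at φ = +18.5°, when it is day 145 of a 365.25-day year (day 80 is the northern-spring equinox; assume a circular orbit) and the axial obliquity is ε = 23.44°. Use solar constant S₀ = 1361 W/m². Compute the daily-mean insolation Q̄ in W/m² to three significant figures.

Solar longitude: λ_s = 360° × (145 − 80)/365.25 = 64.066°.
sin δ = sin 23.44° × sin 64.066° = 0.35773, so δ = +20.961°.
cos H₀ = −tan(+18.5°) tan(+20.961°) = -0.1282, H₀ = 1.6993 rad.
Bracket: H₀ sin φ sin δ + cos φ cos δ sin H₀ = 1.6993×0.31730×0.35773 + 0.94832×0.93383×0.99175 = 0.192884 + 0.878264 = 1.071148.
Q̄ = (S₀/π) × [bracket] = (1361/π) × 1.071148 = 464.0 W/m².

Q̄ ≈ 464 W/m²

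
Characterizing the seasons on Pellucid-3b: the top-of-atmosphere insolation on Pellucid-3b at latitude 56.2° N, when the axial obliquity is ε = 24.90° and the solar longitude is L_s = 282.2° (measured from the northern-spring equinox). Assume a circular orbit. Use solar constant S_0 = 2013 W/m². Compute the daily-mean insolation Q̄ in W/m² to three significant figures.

Q̄ ≈ 57.9 W/m²

Solar declination: sin δ = sin ε · sin L_s = sin 24.90° × sin 282.2° = -0.41153, so δ = -24.301°.
cos h₀ = −tan(+56.2°) tan(-24.301°) = 0.6745, h₀ = 0.8305 rad.
Bracket: h₀ sin ϕ sin δ + cos ϕ cos δ sin h₀ = 0.8305×0.83098×-0.41153 + 0.55630×0.91140×0.73828 = -0.284009 + 0.374317 = 0.090308.
Q̄ = (S_0/π) × [bracket] = (2013/π) × 0.090308 = 57.87 W/m².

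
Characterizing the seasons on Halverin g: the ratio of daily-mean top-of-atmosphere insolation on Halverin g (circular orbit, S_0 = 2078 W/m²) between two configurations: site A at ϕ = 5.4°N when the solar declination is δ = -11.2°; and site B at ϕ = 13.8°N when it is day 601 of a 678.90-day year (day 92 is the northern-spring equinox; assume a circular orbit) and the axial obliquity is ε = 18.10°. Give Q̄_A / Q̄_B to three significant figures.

Q̄_A / Q̄_B ≈ 1.17

— Configuration A (ϕ=+5.4°):
cos h₀ = −tan(+5.4°) tan(-11.200°) = 0.0187, h₀ = 1.5521 rad.
Bracket: h₀ sin ϕ sin δ + cos ϕ cos δ sin h₀ = 1.5521×0.09411×-0.19423 + 0.99556×0.98096×0.99982 = -0.028371 + 0.976429 = 0.948058.
Q̄ = (S_0/π) × [bracket] = (2078/π) × 0.948058 = 627.09 W/m².
— Configuration B (ϕ=+13.8°):
Solar longitude: L_s = 360° × (601 − 92)/678.90 = 269.907°.
sin δ = sin 18.10° × sin 269.907° = -0.31068, so δ = -18.100°.
cos h₀ = −tan(+13.8°) tan(-18.100°) = 0.0803, h₀ = 1.4904 rad.
Bracket: h₀ sin ϕ sin δ + cos ϕ cos δ sin h₀ = 1.4904×0.23853×-0.31068 + 0.97113×0.95052×0.99677 = -0.110448 + 0.920097 = 0.809649.
Q̄ = (S_0/π) × [bracket] = (2078/π) × 0.809649 = 535.54 W/m².
Ratio Q̄_A / Q̄_B = 627.09 / 535.54 = 1.171.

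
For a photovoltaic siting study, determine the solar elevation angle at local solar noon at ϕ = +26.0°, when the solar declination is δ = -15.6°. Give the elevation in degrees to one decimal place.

48.4°

At local noon the hour angle is zero, so the zenith angle equals |ϕ − δ| = |+26.0° − (-15.600°)| = 41.600°.
Elevation = 90° − 41.600° = 48.4°.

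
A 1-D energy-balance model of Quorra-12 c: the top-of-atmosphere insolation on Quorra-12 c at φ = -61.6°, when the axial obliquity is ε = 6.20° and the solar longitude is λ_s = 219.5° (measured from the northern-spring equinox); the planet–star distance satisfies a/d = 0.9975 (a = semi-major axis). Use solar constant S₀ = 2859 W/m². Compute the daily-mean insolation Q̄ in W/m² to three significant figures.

Q̄ ≈ 519 W/m²

Solar declination: sin δ = sin ε · sin λ_s = sin 6.20° × sin 219.5° = -0.06870, so δ = -3.939°.
cos H₀ = −tan(-61.6°) tan(-3.939°) = -0.1274, H₀ = 1.6985 rad.
Bracket: H₀ sin φ sin δ + cos φ cos δ sin H₀ = 1.6985×-0.87965×-0.06870 + 0.47562×0.99764×0.99186 = 0.102644 + 0.470635 = 0.573279.
Inverse-square distance factor (a/d)² = 0.9975² = 0.995006.
Q̄ = (S₀/π) × 0.995006 × [bracket] = (2859/π) × 0.995006 × 0.573279 = 519.1 W/m².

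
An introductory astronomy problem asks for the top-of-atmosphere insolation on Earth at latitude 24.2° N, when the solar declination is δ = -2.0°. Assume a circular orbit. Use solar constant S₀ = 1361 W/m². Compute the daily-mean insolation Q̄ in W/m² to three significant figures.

Q̄ ≈ 385 W/m²

cos H₀ = −tan(+24.2°) tan(-2.000°) = 0.0157, H₀ = 1.5551 rad.
Bracket: H₀ sin φ sin δ + cos φ cos δ sin H₀ = 1.5551×0.40992×-0.03490 + 0.91212×0.99939×0.99988 = -0.022248 + 0.911454 = 0.889206.
Q̄ = (S₀/π) × [bracket] = (1361/π) × 0.889206 = 385.2 W/m².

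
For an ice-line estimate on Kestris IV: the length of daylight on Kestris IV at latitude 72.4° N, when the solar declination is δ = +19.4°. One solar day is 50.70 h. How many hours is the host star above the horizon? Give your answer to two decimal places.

Sunrise equation: cos H₀ = −tan φ · tan δ = -1.1101 ≤ −1, so the host star never sets (polar day) and H₀ = π.
Daylight = 2H₀/(2π) × 50.70 h = (3.1416/π) × 50.70 = 50.70 h.

50.70 h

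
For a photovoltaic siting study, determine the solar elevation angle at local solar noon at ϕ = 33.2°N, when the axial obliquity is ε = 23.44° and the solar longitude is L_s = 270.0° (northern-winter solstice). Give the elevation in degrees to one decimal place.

33.4°

Solar declination: sin δ = sin ε · sin L_s = sin 23.44° × sin 270.0° = -0.39779, so δ = -23.440°.
At local noon the hour angle is zero, so the zenith angle equals |ϕ − δ| = |+33.2° − (-23.440°)| = 56.640°.
Elevation = 90° − 56.640° = 33.4°.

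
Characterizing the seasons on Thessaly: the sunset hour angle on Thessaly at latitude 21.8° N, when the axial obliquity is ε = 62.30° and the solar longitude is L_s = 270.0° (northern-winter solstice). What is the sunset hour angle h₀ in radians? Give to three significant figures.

Solar declination: sin δ = sin ε · sin L_s = sin 62.30° × sin 270.0° = -0.88539, so δ = -62.300°.
cos h₀ = −tan ϕ · tan δ = −tan(+21.8°) × tan(-62.300°) = 0.7618, so h₀ = 0.7047 rad = 40.37°.

h₀ = 0.705 rad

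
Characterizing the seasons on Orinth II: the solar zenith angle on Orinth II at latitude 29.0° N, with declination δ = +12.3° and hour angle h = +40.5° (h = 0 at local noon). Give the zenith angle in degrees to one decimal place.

θ_z = 41.1°

cos θ_z = sin ϕ sin δ + cos ϕ cos δ cos h = 0.103279 + 0.649800 = 0.753079.
θ_z = arccos(0.753079) = 41.1°.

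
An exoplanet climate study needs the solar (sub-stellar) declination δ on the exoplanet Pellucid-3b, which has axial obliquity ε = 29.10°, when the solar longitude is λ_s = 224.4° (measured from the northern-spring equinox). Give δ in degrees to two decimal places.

sin δ = sin ε · sin λ_s = sin 29.10° × sin 224.4° = -0.340271.
δ = arcsin(-0.340271) = -19.89°.

δ = -19.89°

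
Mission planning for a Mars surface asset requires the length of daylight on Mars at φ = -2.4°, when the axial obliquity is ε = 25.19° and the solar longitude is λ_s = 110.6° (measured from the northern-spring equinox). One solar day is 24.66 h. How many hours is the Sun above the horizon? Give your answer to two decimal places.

Solar declination: sin δ = sin ε · sin λ_s = sin 25.19° × sin 110.6° = 0.39841, so δ = +23.479°.
cos H₀ = −tan φ · tan δ = −tan(-2.4°) × tan(+23.479°) = 0.0182, so H₀ = 1.5526 rad = 88.96°.
Daylight = 2H₀/(2π) × 24.66 h = (1.5526/π) × 24.66 = 12.19 h.

12.19 h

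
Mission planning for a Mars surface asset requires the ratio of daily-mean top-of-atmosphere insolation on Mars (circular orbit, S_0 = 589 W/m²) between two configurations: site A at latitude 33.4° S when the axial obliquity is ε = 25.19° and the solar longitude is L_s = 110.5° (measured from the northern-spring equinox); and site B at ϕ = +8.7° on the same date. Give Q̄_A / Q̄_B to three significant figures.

— Configuration A (ϕ=-33.4°):
Solar declination: sin δ = sin ε · sin L_s = sin 25.19° × sin 110.5° = 0.39867, so δ = +23.495°.
cos h₀ = −tan(-33.4°) tan(+23.495°) = 0.2866, h₀ = 1.2801 rad.
Bracket: h₀ sin ϕ sin δ + cos ϕ cos δ sin h₀ = 1.2801×-0.55048×0.39867 + 0.83485×0.91710×0.95804 = -0.280931 + 0.733515 = 0.452584.
Q̄ = (S_0/π) × [bracket] = (589/π) × 0.452584 = 84.852 W/m².
— Configuration B (ϕ=+8.7°):
cos h₀ = −tan(+8.7°) tan(+23.495°) = -0.0665, h₀ = 1.6374 rad.
Bracket: h₀ sin ϕ sin δ + cos ϕ cos δ sin h₀ = 1.6374×0.15126×0.39867 + 0.98849×0.91710×0.99779 = 0.098740 + 0.904541 = 1.003281.
Q̄ = (S_0/π) × [bracket] = (589/π) × 1.003281 = 188.10 W/m².
Ratio Q̄_A / Q̄_B = 84.852 / 188.10 = 0.4511.

Q̄_A / Q̄_B ≈ 0.451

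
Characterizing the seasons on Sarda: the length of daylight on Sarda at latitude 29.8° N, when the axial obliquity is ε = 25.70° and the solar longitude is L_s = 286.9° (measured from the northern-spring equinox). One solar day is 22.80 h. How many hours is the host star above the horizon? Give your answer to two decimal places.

9.48 h

Solar declination: sin δ = sin ε · sin L_s = sin 25.70° × sin 286.9° = -0.41493, so δ = -24.515°.
cos h₀ = −tan ϕ · tan δ = −tan(+29.8°) × tan(-24.515°) = 0.2612, so h₀ = 1.3066 rad = 74.86°.
Daylight = 2h₀/(2π) × 22.80 h = (1.3066/π) × 22.80 = 9.48 h.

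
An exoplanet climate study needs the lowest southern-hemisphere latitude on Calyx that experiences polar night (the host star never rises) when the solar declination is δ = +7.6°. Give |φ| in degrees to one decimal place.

|φ| = 82.4°

Polar night requires cos H₀ = −tan φ tan δ ≥ 1, i.e. tan φ tan δ ≤ −1.
The boundary is |tan φ| · |tan δ| = 1, so |φ| = 90° − |δ| = 90° − 7.6° = 82.4° in the southern hemisphere.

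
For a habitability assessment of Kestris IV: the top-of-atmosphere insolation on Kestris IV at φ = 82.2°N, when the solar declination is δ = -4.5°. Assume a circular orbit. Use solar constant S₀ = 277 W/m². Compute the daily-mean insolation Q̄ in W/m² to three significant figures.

Q̄ ≈ 3.19 W/m²

cos H₀ = −tan(+82.2°) tan(-4.500°) = 0.5745, H₀ = 0.9588 rad.
Bracket: H₀ sin φ sin δ + cos φ cos δ sin H₀ = 0.9588×0.99075×-0.07846 + 0.13572×0.99692×0.81848 = -0.074532 + 0.110742 = 0.036210.
Q̄ = (S₀/π) × [bracket] = (277/π) × 0.036210 = 3.193 W/m².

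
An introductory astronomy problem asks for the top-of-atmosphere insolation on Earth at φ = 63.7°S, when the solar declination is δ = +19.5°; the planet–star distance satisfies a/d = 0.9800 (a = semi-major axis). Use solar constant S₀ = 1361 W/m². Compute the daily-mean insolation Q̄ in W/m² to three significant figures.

Q̄ ≈ 25.1 W/m²

cos H₀ = −tan(-63.7°) tan(+19.500°) = 0.7165, H₀ = 0.7720 rad.
Bracket: H₀ sin φ sin δ + cos φ cos δ sin H₀ = 0.7720×-0.89649×0.33381 + 0.44307×0.94264×0.69758 = -0.231027 + 0.291348 = 0.060321.
Inverse-square distance factor (a/d)² = 0.9800² = 0.960400.
Q̄ = (S₀/π) × 0.960400 × [bracket] = (1361/π) × 0.960400 × 0.060321 = 25.10 W/m².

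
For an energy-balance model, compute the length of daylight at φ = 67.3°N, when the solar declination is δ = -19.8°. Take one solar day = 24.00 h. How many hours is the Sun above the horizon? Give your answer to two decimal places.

4.08 h

cos H₀ = −tan φ · tan δ = −tan(+67.3°) × tan(-19.800°) = 0.8607, so H₀ = 0.5342 rad = 30.61°.
Daylight = 2H₀/(2π) × 24.00 h = (0.5342/π) × 24.00 = 4.08 h.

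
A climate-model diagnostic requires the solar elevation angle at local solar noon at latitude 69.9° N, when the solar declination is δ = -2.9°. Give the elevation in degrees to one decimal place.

17.2°

At local noon the hour angle is zero, so the zenith angle equals |ϕ − δ| = |+69.9° − (-2.900°)| = 72.800°.
Elevation = 90° − 72.800° = 17.2°.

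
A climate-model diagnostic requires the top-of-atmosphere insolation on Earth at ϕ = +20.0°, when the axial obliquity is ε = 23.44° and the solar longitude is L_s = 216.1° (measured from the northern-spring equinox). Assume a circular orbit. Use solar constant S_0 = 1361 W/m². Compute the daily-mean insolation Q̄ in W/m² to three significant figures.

Q̄ ≈ 343 W/m²

Solar declination: sin δ = sin ε · sin L_s = sin 23.44° × sin 216.1° = -0.23438, so δ = -13.555°.
cos h₀ = −tan(+20.0°) tan(-13.555°) = 0.0877, h₀ = 1.4829 rad.
Bracket: h₀ sin ϕ sin δ + cos ϕ cos δ sin h₀ = 1.4829×0.34202×-0.23438 + 0.93969×0.97215×0.99614 = -0.118873 + 0.909993 = 0.791120.
Q̄ = (S_0/π) × [bracket] = (1361/π) × 0.791120 = 342.7 W/m².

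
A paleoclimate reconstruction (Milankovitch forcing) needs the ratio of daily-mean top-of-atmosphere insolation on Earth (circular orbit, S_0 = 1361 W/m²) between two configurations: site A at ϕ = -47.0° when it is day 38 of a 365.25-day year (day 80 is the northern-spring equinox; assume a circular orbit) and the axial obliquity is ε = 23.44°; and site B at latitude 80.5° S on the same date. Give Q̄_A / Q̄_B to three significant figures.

— Configuration A (ϕ=-47.0°):
Solar longitude: L_s = 360° × (38 − 80)/365.25 = -41.396°, i.e. -41.396° + 360° = 318.604°.
sin δ = sin 23.44° × sin 318.604° = -0.26304, so δ = -15.251°.
cos h₀ = −tan(-47.0°) tan(-15.251°) = -0.2924, h₀ = 1.8675 rad.
Bracket: h₀ sin ϕ sin δ + cos ϕ cos δ sin h₀ = 1.8675×-0.73135×-0.26304 + 0.68200×0.96478×0.95630 = 0.359259 + 0.629226 = 0.988485.
Q̄ = (S_0/π) × [bracket] = (1361/π) × 0.988485 = 428.23 W/m².
— Configuration B (ϕ=-80.5°):
cos h₀ = −tan(-80.5°) tan(-15.251°) = -1.6293 ≤ −1 ⇒ polar day, h₀ = π.
Bracket: h₀ sin ϕ sin δ + cos ϕ cos δ sin h₀ = 3.1416×-0.98629×-0.26304 + 0.16505×0.96478×0.00000 = 0.815037 + 0.000000 = 0.815037.
Q̄ = (S_0/π) × [bracket] = (1361/π) × 0.815037 = 353.09 W/m².
Ratio Q̄_A / Q̄_B = 428.23 / 353.09 = 1.213.

Q̄_A / Q̄_B ≈ 1.21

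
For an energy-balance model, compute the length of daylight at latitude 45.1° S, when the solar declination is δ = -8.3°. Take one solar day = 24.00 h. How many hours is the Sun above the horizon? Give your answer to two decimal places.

13.12 h

cos h₀ = −tan ϕ · tan δ = −tan(-45.1°) × tan(-8.300°) = -0.1464, so h₀ = 1.7177 rad = 98.42°.
Daylight = 2h₀/(2π) × 24.00 h = (1.7177/π) × 24.00 = 13.12 h.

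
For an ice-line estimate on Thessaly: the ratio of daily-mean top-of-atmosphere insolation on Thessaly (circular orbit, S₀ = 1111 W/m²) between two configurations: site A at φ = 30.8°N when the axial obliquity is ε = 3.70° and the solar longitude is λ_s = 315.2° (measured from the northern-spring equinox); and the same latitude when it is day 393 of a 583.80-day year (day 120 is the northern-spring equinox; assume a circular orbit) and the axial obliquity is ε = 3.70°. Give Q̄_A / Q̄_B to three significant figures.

— Configuration A (φ=+30.8°):
Solar declination: sin δ = sin ε · sin λ_s = sin 3.70° × sin 315.2° = -0.04547, so δ = -2.606°.
cos H₀ = −tan(+30.8°) tan(-2.606°) = 0.0271, H₀ = 1.5437 rad.
Bracket: H₀ sin φ sin δ + cos φ cos δ sin H₀ = 1.5437×0.51204×-0.04547 + 0.85896×0.99897×0.99963 = -0.035941 + 0.857758 = 0.821817.
Q̄ = (S₀/π) × [bracket] = (1111/π) × 0.821817 = 290.63 W/m².
— Configuration B (φ=+30.8°):
Solar longitude: λ_s = 360° × (393 − 120)/583.80 = 168.345°.
sin δ = sin 3.70° × sin 168.345° = 0.01304, so δ = +0.747°.
cos H₀ = −tan(+30.8°) tan(+0.747°) = -0.0078, H₀ = 1.5786 rad.
Bracket: H₀ sin φ sin δ + cos φ cos δ sin H₀ = 1.5786×0.51204×0.01304 + 0.85896×0.99992×0.99997 = 0.010540 + 0.858866 = 0.869406.
Q̄ = (S₀/π) × [bracket] = (1111/π) × 0.869406 = 307.46 W/m².
Ratio Q̄_A / Q̄_B = 290.63 / 307.46 = 0.9453.

Q̄_A / Q̄_B ≈ 0.945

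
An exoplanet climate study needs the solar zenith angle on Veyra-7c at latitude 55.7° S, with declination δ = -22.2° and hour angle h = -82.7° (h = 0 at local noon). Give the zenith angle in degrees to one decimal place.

θ_z = 67.8°

cos θ_z = sin φ sin δ + cos φ cos δ cos h = 0.312134 + 0.066296 = 0.378430.
θ_z = arccos(0.378430) = 67.8°.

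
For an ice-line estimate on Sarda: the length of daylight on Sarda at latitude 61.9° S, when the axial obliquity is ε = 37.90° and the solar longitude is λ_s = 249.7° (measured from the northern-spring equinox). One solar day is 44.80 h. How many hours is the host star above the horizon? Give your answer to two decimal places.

Solar declination: sin δ = sin ε · sin λ_s = sin 37.90° × sin 249.7° = -0.57613, so δ = -35.179°.
Sunrise equation: cos H₀ = −tan φ · tan δ = -1.3201 ≤ −1, so the host star never sets (polar day) and H₀ = π.
Daylight = 2H₀/(2π) × 44.80 h = (3.1416/π) × 44.80 = 44.80 h.

44.80 h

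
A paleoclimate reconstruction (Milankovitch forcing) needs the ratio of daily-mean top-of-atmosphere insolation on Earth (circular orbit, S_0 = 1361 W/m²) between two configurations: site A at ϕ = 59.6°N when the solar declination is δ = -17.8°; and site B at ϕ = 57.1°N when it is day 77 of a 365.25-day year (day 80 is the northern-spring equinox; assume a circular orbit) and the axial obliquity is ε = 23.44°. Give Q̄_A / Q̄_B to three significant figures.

Q̄_A / Q̄_B ≈ 0.275

— Configuration A (ϕ=+59.6°):
cos h₀ = −tan(+59.6°) tan(-17.800°) = 0.5472, h₀ = 0.9917 rad.
Bracket: h₀ sin ϕ sin δ + cos ϕ cos δ sin h₀ = 0.9917×0.86251×-0.30570 + 0.50603×0.95213×0.83697 = -0.261481 + 0.403257 = 0.141776.
Q̄ = (S_0/π) × [bracket] = (1361/π) × 0.141776 = 61.420 W/m².
— Configuration B (ϕ=+57.1°):
Solar longitude: L_s = 360° × (77 − 80)/365.25 = -2.957°, i.e. -2.957° + 360° = 357.043°.
sin δ = sin 23.44° × sin 357.043° = -0.02052, so δ = -1.176°.
cos h₀ = −tan(+57.1°) tan(-1.176°) = 0.0317, h₀ = 1.5391 rad.
Bracket: h₀ sin ϕ sin δ + cos ϕ cos δ sin h₀ = 1.5391×0.83962×-0.02052 + 0.54317×0.99979×0.99950 = -0.026517 + 0.542784 = 0.516267.
Q̄ = (S_0/π) × [bracket] = (1361/π) × 0.516267 = 223.66 W/m².
Ratio Q̄_A / Q̄_B = 61.420 / 223.66 = 0.2746.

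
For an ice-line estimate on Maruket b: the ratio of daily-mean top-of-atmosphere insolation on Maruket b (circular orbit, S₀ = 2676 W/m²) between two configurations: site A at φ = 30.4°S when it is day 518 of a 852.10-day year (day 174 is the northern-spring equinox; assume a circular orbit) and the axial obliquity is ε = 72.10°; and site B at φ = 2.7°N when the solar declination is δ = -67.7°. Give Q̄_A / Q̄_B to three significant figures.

Q̄_A / Q̄_B ≈ 1.11

— Configuration A (φ=-30.4°):
Solar longitude: λ_s = 360° × (518 − 174)/852.10 = 145.335°.
sin δ = sin 72.10° × sin 145.335° = 0.54124, so δ = +32.768°.
cos H₀ = −tan(-30.4°) tan(+32.768°) = 0.3776, H₀ = 1.1835 rad.
Bracket: H₀ sin φ sin δ + cos φ cos δ sin H₀ = 1.1835×-0.50603×0.54124 + 0.86251×0.84087×0.92595 = -0.324141 + 0.671553 = 0.347412.
Q̄ = (S₀/π) × [bracket] = (2676/π) × 0.347412 = 295.92 W/m².
— Configuration B (φ=+2.7°):
cos H₀ = −tan(+2.7°) tan(-67.700°) = 0.1150, H₀ = 1.4556 rad.
Bracket: H₀ sin φ sin δ + cos φ cos δ sin H₀ = 1.4556×0.04711×-0.92521 + 0.99889×0.37946×0.99337 = -0.063445 + 0.376526 = 0.313081.
Q̄ = (S₀/π) × [bracket] = (2676/π) × 0.313081 = 266.68 W/m².
Ratio Q̄_A / Q̄_B = 295.92 / 266.68 = 1.110.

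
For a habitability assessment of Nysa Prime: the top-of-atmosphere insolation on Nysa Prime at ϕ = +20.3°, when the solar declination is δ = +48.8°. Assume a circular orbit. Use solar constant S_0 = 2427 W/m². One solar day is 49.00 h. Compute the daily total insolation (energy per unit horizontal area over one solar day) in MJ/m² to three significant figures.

cos h₀ = −tan(+20.3°) tan(+48.800°) = -0.4225, h₀ = 2.0070 rad.
Bracket: h₀ sin ϕ sin δ + cos ϕ cos δ sin h₀ = 2.0070×0.34694×0.75241 + 0.93789×0.65869×0.90634 = 0.523910 + 0.559918 = 1.083828.
Q̄ = (S_0/π) × [bracket] = (2427/π) × 1.083828 = 837.30 W/m².
Daily total = Q̄ × 49.00 h × 3600 s/h = 837.30 × 49.00 × 3600 / 10⁶ = 147.7 MJ/m².

148 MJ/m²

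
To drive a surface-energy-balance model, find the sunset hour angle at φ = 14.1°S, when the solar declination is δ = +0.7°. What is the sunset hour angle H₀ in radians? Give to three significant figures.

cos H₀ = −tan φ · tan δ = −tan(-14.1°) × tan(+0.700°) = 0.0031, so H₀ = 1.5677 rad = 89.82°.

H₀ = 1.57 rad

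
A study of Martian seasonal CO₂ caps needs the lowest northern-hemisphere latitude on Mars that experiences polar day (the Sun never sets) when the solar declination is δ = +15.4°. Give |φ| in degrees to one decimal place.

Polar day requires cos H₀ = −tan φ tan δ ≤ −1, i.e. tan φ tan δ ≥ 1.
The boundary is |tan φ| · |tan δ| = 1, so |φ| = 90° − |δ| = 90° − 15.4° = 74.6° in the northern hemisphere.

|φ| = 74.6°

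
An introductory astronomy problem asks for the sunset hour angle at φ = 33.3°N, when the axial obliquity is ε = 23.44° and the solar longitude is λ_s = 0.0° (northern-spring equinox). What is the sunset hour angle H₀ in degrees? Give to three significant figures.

H₀ = 90.0°

Solar declination: sin δ = sin ε · sin λ_s = sin 23.44° × sin 0.0° = 0.00000, so δ = +0.000°.
cos H₀ = −tan φ · tan δ = −tan(+33.3°) × tan(+0.000°) = -0.0000, so H₀ = 1.5708 rad = 90.00°.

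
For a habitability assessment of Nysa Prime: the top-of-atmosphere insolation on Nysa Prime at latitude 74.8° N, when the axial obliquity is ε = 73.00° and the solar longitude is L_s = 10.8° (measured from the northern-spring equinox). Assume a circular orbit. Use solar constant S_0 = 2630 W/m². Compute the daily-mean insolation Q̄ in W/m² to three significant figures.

Solar declination: sin δ = sin ε · sin L_s = sin 73.00° × sin 10.8° = 0.17919, so δ = +10.323°.
cos h₀ = −tan(+74.8°) tan(+10.323°) = -0.6704, h₀ = 2.3055 rad.
Bracket: h₀ sin ϕ sin δ + cos ϕ cos δ sin h₀ = 2.3055×0.96502×0.17919 + 0.26219×0.98381×0.74201 = 0.398672 + 0.191398 = 0.590070.
Q̄ = (S_0/π) × [bracket] = (2630/π) × 0.590070 = 494.0 W/m².

Q̄ ≈ 494 W/m²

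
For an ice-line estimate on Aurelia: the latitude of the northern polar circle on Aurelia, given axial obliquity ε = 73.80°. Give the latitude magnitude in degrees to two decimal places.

The polar circle is the lowest latitude that experiences at least one full rotation of continuous daylight at the northern-summer solstice; it lies at |φ| = 90° − ε = 90° − 73.80° = 16.20°.

16.20°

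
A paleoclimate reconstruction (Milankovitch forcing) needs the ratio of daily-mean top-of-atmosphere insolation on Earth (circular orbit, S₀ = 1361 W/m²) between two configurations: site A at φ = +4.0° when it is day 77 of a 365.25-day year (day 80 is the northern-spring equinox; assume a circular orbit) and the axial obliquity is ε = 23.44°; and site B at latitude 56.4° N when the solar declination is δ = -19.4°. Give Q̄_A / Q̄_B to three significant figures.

— Configuration A (φ=+4.0°):
Solar longitude: λ_s = 360° × (77 − 80)/365.25 = -2.957°, i.e. -2.957° + 360° = 357.043°.
sin δ = sin 23.44° × sin 357.043° = -0.02052, so δ = -1.176°.
cos H₀ = −tan(+4.0°) tan(-1.176°) = 0.0014, H₀ = 1.5694 rad.
Bracket: H₀ sin φ sin δ + cos φ cos δ sin H₀ = 1.5694×0.06976×-0.02052 + 0.99756×0.99979×1.00000 = -0.002247 + 0.997351 = 0.995104.
Q̄ = (S₀/π) × [bracket] = (1361/π) × 0.995104 = 431.10 W/m².
— Configuration B (φ=+56.4°):
cos H₀ = −tan(+56.4°) tan(-19.400°) = 0.5300, H₀ = 1.0122 rad.
Bracket: H₀ sin φ sin δ + cos φ cos δ sin H₀ = 1.0122×0.83292×-0.33216 + 0.55339×0.94322×0.84797 = -0.280038 + 0.442614 = 0.162576.
Q̄ = (S₀/π) × [bracket] = (1361/π) × 0.162576 = 70.431 W/m².
Ratio Q̄_A / Q̄_B = 431.10 / 70.431 = 6.121.

Q̄_A / Q̄_B ≈ 6.12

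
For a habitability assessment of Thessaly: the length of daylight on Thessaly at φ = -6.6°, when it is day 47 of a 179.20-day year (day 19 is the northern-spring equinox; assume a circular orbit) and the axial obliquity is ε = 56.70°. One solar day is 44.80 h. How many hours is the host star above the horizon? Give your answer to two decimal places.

20.80 h

Solar longitude: λ_s = 360° × (47 − 19)/179.20 = 56.250°.
sin δ = sin 56.70° × sin 56.250° = 0.69495, so δ = +44.023°.
cos H₀ = −tan φ · tan δ = −tan(-6.6°) × tan(+44.023°) = 0.1118, so H₀ = 1.4587 rad = 83.58°.
Daylight = 2H₀/(2π) × 44.80 h = (1.4587/π) × 44.80 = 20.80 h.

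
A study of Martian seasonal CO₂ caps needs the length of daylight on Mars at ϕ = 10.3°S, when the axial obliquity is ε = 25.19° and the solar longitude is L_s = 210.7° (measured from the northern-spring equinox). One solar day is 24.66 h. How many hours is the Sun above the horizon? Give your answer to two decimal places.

12.65 h

Solar declination: sin δ = sin ε · sin L_s = sin 25.19° × sin 210.7° = -0.21730, so δ = -12.550°.
cos h₀ = −tan ϕ · tan δ = −tan(-10.3°) × tan(-12.550°) = -0.0405, so h₀ = 1.6113 rad = 92.32°.
Daylight = 2h₀/(2π) × 24.66 h = (1.6113/π) × 24.66 = 12.65 h.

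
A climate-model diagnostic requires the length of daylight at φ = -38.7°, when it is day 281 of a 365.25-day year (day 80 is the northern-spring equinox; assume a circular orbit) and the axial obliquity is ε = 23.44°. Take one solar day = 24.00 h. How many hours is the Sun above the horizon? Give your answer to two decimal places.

12.76 h

Solar longitude: λ_s = 360° × (281 − 80)/365.25 = 198.111°.
sin δ = sin 23.44° × sin 198.111° = -0.12366, so δ = -7.103°.
cos H₀ = −tan φ · tan δ = −tan(-38.7°) × tan(-7.103°) = -0.0998, so H₀ = 1.6708 rad = 95.73°.
Daylight = 2H₀/(2π) × 24.00 h = (1.6708/π) × 24.00 = 12.76 h.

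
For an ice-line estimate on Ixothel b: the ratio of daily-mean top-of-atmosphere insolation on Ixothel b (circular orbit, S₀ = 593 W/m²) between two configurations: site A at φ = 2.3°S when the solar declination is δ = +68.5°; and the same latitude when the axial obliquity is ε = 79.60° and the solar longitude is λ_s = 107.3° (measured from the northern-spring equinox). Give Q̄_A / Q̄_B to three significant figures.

— Configuration A (φ=-2.3°):
cos H₀ = −tan(-2.3°) tan(+68.500°) = 0.1020, H₀ = 1.4687 rad.
Bracket: H₀ sin φ sin δ + cos φ cos δ sin H₀ = 1.4687×-0.04013×0.93042 + 0.99919×0.36650×0.99479 = -0.054838 + 0.364295 = 0.309457.
Q̄ = (S₀/π) × [bracket] = (593/π) × 0.309457 = 58.412 W/m².
— Configuration B (φ=-2.3°):
Solar declination: sin δ = sin ε · sin λ_s = sin 79.60° × sin 107.3° = 0.93908, so δ = +69.897°.
cos H₀ = −tan(-2.3°) tan(+69.897°) = 0.1097, H₀ = 1.4608 rad.
Bracket: H₀ sin φ sin δ + cos φ cos δ sin H₀ = 1.4608×-0.04013×0.93908 + 0.99919×0.34371×0.99396 = -0.055051 + 0.341357 = 0.286306.
Q̄ = (S₀/π) × [bracket] = (593/π) × 0.286306 = 54.042 W/m².
Ratio Q̄_A / Q̄_B = 58.412 / 54.042 = 1.081.

Q̄_A / Q̄_B ≈ 1.08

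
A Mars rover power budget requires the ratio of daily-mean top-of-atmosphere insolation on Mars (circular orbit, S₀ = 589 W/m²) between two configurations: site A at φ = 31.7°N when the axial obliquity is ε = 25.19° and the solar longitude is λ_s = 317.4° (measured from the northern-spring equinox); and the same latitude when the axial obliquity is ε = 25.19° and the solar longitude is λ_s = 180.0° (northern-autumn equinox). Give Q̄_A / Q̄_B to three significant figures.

— Configuration A (φ=+31.7°):
Solar declination: sin δ = sin ε · sin λ_s = sin 25.19° × sin 317.4° = -0.28809, so δ = -16.744°.
cos H₀ = −tan(+31.7°) tan(-16.744°) = 0.1858, H₀ = 1.3839 rad.
Bracket: H₀ sin φ sin δ + cos φ cos δ sin H₀ = 1.3839×0.52547×-0.28809 + 0.85081×0.95760×0.98259 = -0.209498 + 0.800551 = 0.591053.
Q̄ = (S₀/π) × [bracket] = (589/π) × 0.591053 = 110.81 W/m².
— Configuration B (φ=+31.7°):
Solar declination: sin δ = sin ε · sin λ_s = sin 25.19° × sin 180.0° = 0.00000, so δ = +0.000°.
cos H₀ = −tan(+31.7°) tan(+0.000°) = -0.0000, H₀ = 1.5708 rad.
Bracket: H₀ sin φ sin δ + cos φ cos δ sin H₀ = 1.5708×0.52547×0.00000 + 0.85081×1.00000×1.00000 = 0.000000 + 0.850810 = 0.850810.
Q̄ = (S₀/π) × [bracket] = (589/π) × 0.850810 = 159.51 W/m².
Ratio Q̄_A / Q̄_B = 110.81 / 159.51 = 0.6947.

Q̄_A / Q̄_B ≈ 0.695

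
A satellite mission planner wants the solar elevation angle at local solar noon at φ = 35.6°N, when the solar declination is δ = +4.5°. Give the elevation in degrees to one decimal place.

58.9°

At local noon the hour angle is zero, so the zenith angle equals |φ − δ| = |+35.6° − (+4.500°)| = 31.100°.
Elevation = 90° − 31.100° = 58.9°.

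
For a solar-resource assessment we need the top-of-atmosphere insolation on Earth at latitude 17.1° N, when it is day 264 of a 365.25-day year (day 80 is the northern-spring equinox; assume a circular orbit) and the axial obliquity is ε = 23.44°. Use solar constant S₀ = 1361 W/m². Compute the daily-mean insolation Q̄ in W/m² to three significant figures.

Q̄ ≈ 412 W/m²

Solar longitude: λ_s = 360° × (264 − 80)/365.25 = 181.355°.
sin δ = sin 23.44° × sin 181.355° = -0.00941, so δ = -0.539°.
cos H₀ = −tan(+17.1°) tan(-0.539°) = 0.0029, H₀ = 1.5679 rad.
Bracket: H₀ sin φ sin δ + cos φ cos δ sin H₀ = 1.5679×0.29404×-0.00941 + 0.95579×0.99996×1.00000 = -0.004338 + 0.955752 = 0.951414.
Q̄ = (S₀/π) × [bracket] = (1361/π) × 0.951414 = 412.2 W/m².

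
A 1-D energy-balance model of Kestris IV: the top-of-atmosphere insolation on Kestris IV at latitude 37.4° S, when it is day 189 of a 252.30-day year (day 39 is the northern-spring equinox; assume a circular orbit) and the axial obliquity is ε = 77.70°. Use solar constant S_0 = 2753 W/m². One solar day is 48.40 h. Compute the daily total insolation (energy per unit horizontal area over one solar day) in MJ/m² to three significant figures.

194 MJ/m²

Solar longitude: L_s = 360° × (189 − 39)/252.30 = 214.031°.
sin δ = sin 77.70° × sin 214.031° = -0.54679, so δ = -33.147°.
cos h₀ = −tan(-37.4°) tan(-33.147°) = -0.4993, h₀ = 2.0936 rad.
Bracket: h₀ sin ϕ sin δ + cos ϕ cos δ sin h₀ = 2.0936×-0.60738×-0.54679 + 0.79441×0.83727×0.86642 = 0.695304 + 0.576287 = 1.271591.
Q̄ = (S_0/π) × [bracket] = (2753/π) × 1.271591 = 1114.3 W/m².
Daily total = Q̄ × 48.40 h × 3600 s/h = 1114.3 × 48.40 × 3600 / 10⁶ = 194.2 MJ/m².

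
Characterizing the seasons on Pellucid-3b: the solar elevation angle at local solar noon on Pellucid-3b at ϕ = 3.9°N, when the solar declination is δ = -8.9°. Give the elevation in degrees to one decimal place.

At local noon the hour angle is zero, so the zenith angle equals |ϕ − δ| = |+3.9° − (-8.900°)| = 12.800°.
Elevation = 90° − 12.800° = 77.2°.

77.2°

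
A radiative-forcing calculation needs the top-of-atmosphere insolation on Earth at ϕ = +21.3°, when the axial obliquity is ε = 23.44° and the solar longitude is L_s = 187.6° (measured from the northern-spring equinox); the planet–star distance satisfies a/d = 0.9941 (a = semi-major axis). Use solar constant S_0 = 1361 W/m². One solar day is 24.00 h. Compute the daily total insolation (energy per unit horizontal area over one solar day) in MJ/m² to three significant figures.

Solar declination: sin δ = sin ε · sin L_s = sin 23.44° × sin 187.6° = -0.05261, so δ = -3.016°.
cos h₀ = −tan(+21.3°) tan(-3.016°) = 0.0205, h₀ = 1.5503 rad.
Bracket: h₀ sin ϕ sin δ + cos ϕ cos δ sin h₀ = 1.5503×0.36325×-0.05261 + 0.93169×0.99862×0.99979 = -0.029627 + 0.930209 = 0.900582.
Inverse-square distance factor (a/d)² = 0.9941² = 0.988235.
Q̄ = (S_0/π) × 0.988235 × [bracket] = (1361/π) × 0.988235 × 0.900582 = 385.56 W/m².
Daily total = Q̄ × 24.00 h × 3600 s/h = 385.56 × 24.00 × 3600 / 10⁶ = 33.31 MJ/m².

33.3 MJ/m²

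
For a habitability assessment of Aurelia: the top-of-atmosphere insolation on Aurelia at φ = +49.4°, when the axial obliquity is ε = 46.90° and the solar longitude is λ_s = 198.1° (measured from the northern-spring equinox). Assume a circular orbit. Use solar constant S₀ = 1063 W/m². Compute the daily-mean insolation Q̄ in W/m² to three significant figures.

Solar declination: sin δ = sin ε · sin λ_s = sin 46.90° × sin 198.1° = -0.22684, so δ = -13.111°.
cos H₀ = −tan(+49.4°) tan(-13.111°) = 0.2717, H₀ = 1.2956 rad.
Bracket: H₀ sin φ sin δ + cos φ cos δ sin H₀ = 1.2956×0.75927×-0.22684 + 0.65077×0.97393×0.96237 = -0.223145 + 0.609954 = 0.386809.
Q̄ = (S₀/π) × [bracket] = (1063/π) × 0.386809 = 130.9 W/m².

Q̄ ≈ 131 W/m²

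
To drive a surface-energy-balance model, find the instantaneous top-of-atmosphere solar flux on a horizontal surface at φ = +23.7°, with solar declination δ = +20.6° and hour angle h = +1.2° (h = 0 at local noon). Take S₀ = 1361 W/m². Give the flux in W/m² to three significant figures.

cos θ_z = sin φ sin δ + cos φ cos δ cos h = 0.141422 + 0.856927 = 0.998349.
Flux = S₀ · cos θ_z = 1361 × 0.998349 = 1359 W/m².

1.36e+03 W/m²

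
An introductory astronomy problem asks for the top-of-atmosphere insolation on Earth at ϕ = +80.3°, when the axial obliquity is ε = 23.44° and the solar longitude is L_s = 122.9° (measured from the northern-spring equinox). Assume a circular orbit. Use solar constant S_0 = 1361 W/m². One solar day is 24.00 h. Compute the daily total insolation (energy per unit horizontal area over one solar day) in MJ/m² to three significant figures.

Solar declination: sin δ = sin ε · sin L_s = sin 23.44° × sin 122.9° = 0.33399, so δ = +19.511°.
cos h₀ = −tan(+80.3°) tan(+19.511°) = -2.0730 ≤ −1 ⇒ polar day, h₀ = π.
Bracket: h₀ sin ϕ sin δ + cos ϕ cos δ sin h₀ = 3.1416×0.98570×0.33399 + 0.16849×0.94258×0.00000 = 1.034259 + 0.000000 = 1.034259.
Q̄ = (S_0/π) × [bracket] = (1361/π) × 1.034259 = 448.06 W/m².
Daily total = Q̄ × 24.00 h × 3600 s/h = 448.06 × 24.00 × 3600 / 10⁶ = 38.71 MJ/m².

38.7 MJ/m²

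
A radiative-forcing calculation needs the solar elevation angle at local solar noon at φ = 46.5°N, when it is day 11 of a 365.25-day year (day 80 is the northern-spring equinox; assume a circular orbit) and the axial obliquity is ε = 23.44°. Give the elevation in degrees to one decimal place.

21.9°

Solar longitude: λ_s = 360° × (11 − 80)/365.25 = -68.008°, i.e. -68.008° + 360° = 291.992°.
sin δ = sin 23.44° × sin 291.992° = -0.36884, so δ = -21.644°.
At local noon the hour angle is zero, so the zenith angle equals |φ − δ| = |+46.5° − (-21.644°)| = 68.144°.
Elevation = 90° − 68.144° = 21.9°.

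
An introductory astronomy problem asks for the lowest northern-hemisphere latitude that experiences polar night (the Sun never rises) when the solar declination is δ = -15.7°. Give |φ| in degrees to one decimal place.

|φ| = 74.3°

Polar night requires cos H₀ = −tan φ tan δ ≥ 1, i.e. tan φ tan δ ≤ −1.
The boundary is |tan φ| · |tan δ| = 1, so |φ| = 90° − |δ| = 90° − 15.7° = 74.3° in the northern hemisphere.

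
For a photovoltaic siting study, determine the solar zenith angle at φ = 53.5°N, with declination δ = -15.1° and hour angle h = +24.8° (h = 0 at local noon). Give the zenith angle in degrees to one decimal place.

cos θ_z = sin φ sin δ + cos φ cos δ cos h = -0.209408 + 0.521323 = 0.311915.
θ_z = arccos(0.311915) = 71.8°.

θ_z = 71.8°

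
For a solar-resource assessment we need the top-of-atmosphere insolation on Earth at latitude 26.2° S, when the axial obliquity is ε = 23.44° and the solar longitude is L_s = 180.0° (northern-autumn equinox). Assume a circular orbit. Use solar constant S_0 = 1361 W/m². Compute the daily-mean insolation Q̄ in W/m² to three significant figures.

Q̄ ≈ 389 W/m²

Solar declination: sin δ = sin ε · sin L_s = sin 23.44° × sin 180.0° = 0.00000, so δ = +0.000°.
cos h₀ = −tan(-26.2°) tan(+0.000°) = 0.0000, h₀ = 1.5708 rad.
Bracket: h₀ sin ϕ sin δ + cos ϕ cos δ sin h₀ = 1.5708×-0.44151×0.00000 + 0.89726×1.00000×1.00000 = -0.000000 + 0.897260 = 0.897260.
Q̄ = (S_0/π) × [bracket] = (1361/π) × 0.897260 = 388.7 W/m².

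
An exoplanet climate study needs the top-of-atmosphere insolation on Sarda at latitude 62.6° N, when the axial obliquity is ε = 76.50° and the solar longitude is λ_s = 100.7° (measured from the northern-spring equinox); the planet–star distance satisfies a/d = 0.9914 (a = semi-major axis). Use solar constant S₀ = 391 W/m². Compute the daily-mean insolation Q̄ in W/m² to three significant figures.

Q̄ ≈ 326 W/m²

Solar declination: sin δ = sin ε · sin λ_s = sin 76.50° × sin 100.7° = 0.95546, so δ = +72.836°.
cos H₀ = −tan(+62.6°) tan(+72.836°) = -6.2461 ≤ −1 ⇒ polar day, H₀ = π.
Bracket: H₀ sin φ sin δ + cos φ cos δ sin H₀ = 3.1416×0.88782×0.95546 + 0.46020×0.29511×0.00000 = 2.664945 + 0.000000 = 2.664945.
Inverse-square distance factor (a/d)² = 0.9914² = 0.982874.
Q̄ = (S₀/π) × 0.982874 × [bracket] = (391/π) × 0.982874 × 2.664945 = 326.0 W/m².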